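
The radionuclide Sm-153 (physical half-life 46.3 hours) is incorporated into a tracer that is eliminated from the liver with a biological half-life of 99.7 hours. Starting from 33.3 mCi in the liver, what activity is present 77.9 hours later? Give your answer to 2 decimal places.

1/t_eff = 1/t_phys + 1/t_biol = 1/46.3 + 1/99.7 = 0.031628 per hour.
t_eff = 46.3 × 99.7 / (46.3 + 99.7) ≈ 31.617 hours.
Remaining = 33.3 × (1/2)^(77.9/31.617) = 33.3 × (1/2)^2.4638 ≈ 6.036 mCi.

6.04 mCi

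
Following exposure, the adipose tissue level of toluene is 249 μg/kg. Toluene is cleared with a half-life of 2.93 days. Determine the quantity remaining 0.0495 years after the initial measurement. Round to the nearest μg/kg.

Convert the elapsed time: 0.0495 years = 18.0675 days.
Number of half-lives: n = 18.0675/2.93 ≈ 6.1664.
Remaining = 249 × (1/2)^6.1664 = 249 × 0.013923 ≈ 3.4668 μg/kg.

3 μg/kg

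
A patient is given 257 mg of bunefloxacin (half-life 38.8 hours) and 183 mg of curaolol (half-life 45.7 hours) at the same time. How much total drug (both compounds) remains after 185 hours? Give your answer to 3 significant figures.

20.5 mg

bunefloxacin: 257 × (1/2)^(185/38.8) = 257 × (1/2)^4.768 ≈ 9.4321 mg.
curaolol: 183 × (1/2)^(185/45.7) = 183 × (1/2)^4.0481 ≈ 11.062 mg.
Total = 9.4321 + 11.062 ≈ 20.494 mg.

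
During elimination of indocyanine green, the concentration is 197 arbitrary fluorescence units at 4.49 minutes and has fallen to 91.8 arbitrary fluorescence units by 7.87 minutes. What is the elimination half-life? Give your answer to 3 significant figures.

Over Δt = 7.87 − 4.49 = 3.38 minutes, the level fell by a factor of 197/91.8 ≈ 2.146.
n = log₂(2.146) ≈ 1.1016 half-lives, so t½ = 3.38/1.1016 ≈ 3.0682 minutes.

3.07 minutes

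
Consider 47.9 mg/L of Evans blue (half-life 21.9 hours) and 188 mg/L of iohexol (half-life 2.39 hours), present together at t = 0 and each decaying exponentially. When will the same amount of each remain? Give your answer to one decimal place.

5.3 hours

Set 47.9·(1/2)^(t/21.9) = 188·(1/2)^(t/2.39).
Taking log₂: log₂(47.9/188) = t·(1/21.9 − 1/2.39).
log₂(0.25479) = -1.9726; 1/21.9 − 1/2.39 = -0.37275.
t = -1.9726 / -0.37275 ≈ 5.2921 hours.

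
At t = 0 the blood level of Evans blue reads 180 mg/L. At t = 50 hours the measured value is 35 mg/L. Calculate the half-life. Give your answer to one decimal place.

21.2 hours

A/A₀ = 35/180 ≈ 0.19444.
n = log₂(5.1429) ≈ 2.3626 half-lives elapsed in 50 hours.
t½ = 50/2.3626 ≈ 21.163 hours.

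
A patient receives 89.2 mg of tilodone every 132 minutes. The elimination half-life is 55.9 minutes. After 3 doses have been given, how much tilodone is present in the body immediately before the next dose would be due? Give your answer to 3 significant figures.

21.4 mg

The 3 doses were given 396, 264, 132 minutes ago.
Total = 89.2·(1/2)^(396/55.9) + 89.2·(1/2)^(264/55.9) + 89.2·(1/2)^(132/55.9)
      = 0.65742 + 3.3782 + 17.359 ≈ 21.395 mg.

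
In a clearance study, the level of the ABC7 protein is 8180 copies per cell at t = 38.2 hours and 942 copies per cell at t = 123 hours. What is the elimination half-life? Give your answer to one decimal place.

Over Δt = 123 − 38.2 = 84.8 hours, the level fell by a factor of 8180/942 ≈ 8.6837.
n = log₂(8.6837) ≈ 3.1183 half-lives, so t½ = 84.8/3.1183 ≈ 27.194 hours.

27.2 hours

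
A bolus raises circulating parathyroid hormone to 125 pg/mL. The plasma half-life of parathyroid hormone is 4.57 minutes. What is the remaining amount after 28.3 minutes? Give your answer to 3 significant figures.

1.71 pg/mL

Number of half-lives: n = 28.3/4.57 ≈ 6.1926.
Remaining = 125 × (1/2)^6.1926 = 125 × 0.013673 ≈ 1.7091 pg/mL.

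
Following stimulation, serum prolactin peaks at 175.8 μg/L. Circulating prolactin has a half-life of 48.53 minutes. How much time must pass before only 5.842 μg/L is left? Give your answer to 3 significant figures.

238 minutes

Fraction remaining = 5.842/175.8 ≈ 0.033231.
n = log₂(175.8/5.842) = ln(30.092)/ln 2 ≈ 4.9113 half-lives.
t = n × t½ = 4.9113 × 48.53 ≈ 238.35 minutes.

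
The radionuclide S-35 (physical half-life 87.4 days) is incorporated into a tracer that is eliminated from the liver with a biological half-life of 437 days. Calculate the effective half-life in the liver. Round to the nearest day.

1/t_eff = 1/t_phys + 1/t_biol = 1/87.4 + 1/437 = 0.01373 per day.
t_eff = 87.4 × 437 / (87.4 + 437) ≈ 72.833 days.

73 days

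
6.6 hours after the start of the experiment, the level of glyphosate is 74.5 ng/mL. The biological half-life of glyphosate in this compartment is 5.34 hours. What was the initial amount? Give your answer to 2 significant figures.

180 ng/mL

Number of half-lives elapsed: n = 6.6/5.34 ≈ 1.236.
A₀ = A × 2^n = 74.5 × 2^1.236 = 74.5 × 2.3554 ≈ 175.48 ng/mL.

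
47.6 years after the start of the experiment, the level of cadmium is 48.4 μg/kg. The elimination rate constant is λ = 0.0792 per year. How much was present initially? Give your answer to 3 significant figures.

t½ = ln 2 / λ = 0.69315 / 0.0792 ≈ 8.7519 years.
Number of half-lives elapsed: n = 47.6/8.7519 ≈ 5.4388.
A₀ = A × 2^n = 48.4 × 2^5.4388 = 48.4 × 43.377 ≈ 2099.4 μg/kg.

2100 μg/kg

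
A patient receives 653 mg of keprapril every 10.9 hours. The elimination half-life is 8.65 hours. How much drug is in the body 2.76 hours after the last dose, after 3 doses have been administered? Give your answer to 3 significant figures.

833 mg

The 3 doses were given 24.56, 13.66, 2.76 hours ago.
Total = 653·(1/2)^(24.56/8.65) + 653·(1/2)^(13.66/8.65) + 653·(1/2)^(2.76/8.65)
      = 91.242 + 218.54 + 523.43 ≈ 833.22 mg.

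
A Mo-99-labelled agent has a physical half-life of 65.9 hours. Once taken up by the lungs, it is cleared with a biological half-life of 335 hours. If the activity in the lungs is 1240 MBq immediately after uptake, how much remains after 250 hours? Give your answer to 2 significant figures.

1/t_eff = 1/t_phys + 1/t_biol = 1/65.9 + 1/335 = 0.01816 per hour.
t_eff = 65.9 × 335 / (65.9 + 335) ≈ 55.067 hours.
Remaining = 1240 × (1/2)^(250/55.067) = 1240 × (1/2)^4.5399 ≈ 53.306 MBq.

53 MBq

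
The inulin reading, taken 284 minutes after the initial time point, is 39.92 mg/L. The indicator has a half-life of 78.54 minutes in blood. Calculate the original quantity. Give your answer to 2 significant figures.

Number of half-lives elapsed: n = 284/78.54 ≈ 3.616.
A₀ = A × 2^n = 39.92 × 2^3.616 = 39.92 × 12.261 ≈ 489.45 mg/L.

490 mg/L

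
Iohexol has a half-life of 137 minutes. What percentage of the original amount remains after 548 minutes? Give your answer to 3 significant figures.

6.25%

n = 548/137 ≈ 4 half-lives.
Fraction remaining = (1/2)^4 ≈ 0.0625, i.e. 6.25%.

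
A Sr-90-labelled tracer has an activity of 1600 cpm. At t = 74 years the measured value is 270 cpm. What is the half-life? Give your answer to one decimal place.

A/A₀ = 270/1600 ≈ 0.16875.
n = log₂(5.9259) ≈ 2.567 half-lives elapsed in 74 years.
t½ = 74/2.567 ≈ 28.827 years.

28.8 years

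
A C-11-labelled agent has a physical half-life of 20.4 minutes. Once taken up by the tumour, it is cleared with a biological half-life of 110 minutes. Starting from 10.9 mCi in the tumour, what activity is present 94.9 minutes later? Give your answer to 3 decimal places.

1/t_eff = 1/t_phys + 1/t_biol = 1/20.4 + 1/110 = 0.058111 per minute.
t_eff = 20.4 × 110 / (20.4 + 110) ≈ 17.209 minutes.
Remaining = 10.9 × (1/2)^(94.9/17.209) = 10.9 × (1/2)^5.5147 ≈ 0.23842 mCi.

0.238 mCi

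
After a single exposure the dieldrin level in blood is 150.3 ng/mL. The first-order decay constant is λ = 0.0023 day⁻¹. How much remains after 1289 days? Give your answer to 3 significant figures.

7.75 ng/mL

t½ = ln 2 / λ = 0.69315 / 0.0023 ≈ 301.37 days.
Number of half-lives: n = 1289/301.37 ≈ 4.2772.
Remaining = 150.3 × (1/2)^4.2772 = 150.3 × 0.051576 ≈ 7.7519 ng/mL.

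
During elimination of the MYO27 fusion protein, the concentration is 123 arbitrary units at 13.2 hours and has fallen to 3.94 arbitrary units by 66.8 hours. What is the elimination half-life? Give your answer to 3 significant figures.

Over Δt = 66.8 − 13.2 = 53.6 hours, the level fell by a factor of 123/3.94 ≈ 31.218.
n = log₂(31.218) ≈ 4.9643 half-lives, so t½ = 53.6/4.9643 ≈ 10.797 hours.

10.8 hours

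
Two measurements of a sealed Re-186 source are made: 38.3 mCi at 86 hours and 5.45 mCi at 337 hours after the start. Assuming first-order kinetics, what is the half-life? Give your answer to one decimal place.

Over Δt = 337 − 86 = 251 hours, the level fell by a factor of 38.3/5.45 ≈ 7.0275.
n = log₂(7.0275) ≈ 2.813 half-lives, so t½ = 251/2.813 ≈ 89.228 hours.

89.2 hours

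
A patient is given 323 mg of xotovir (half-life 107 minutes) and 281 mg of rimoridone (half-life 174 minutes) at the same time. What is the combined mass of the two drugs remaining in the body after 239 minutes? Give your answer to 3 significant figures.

xotovir: 323 × (1/2)^(239/107) = 323 × (1/2)^2.2336 ≈ 68.677 mg.
rimoridone: 281 × (1/2)^(239/174) = 281 × (1/2)^1.3736 ≈ 108.45 mg.
Total = 68.677 + 108.45 ≈ 177.12 mg.

177 mg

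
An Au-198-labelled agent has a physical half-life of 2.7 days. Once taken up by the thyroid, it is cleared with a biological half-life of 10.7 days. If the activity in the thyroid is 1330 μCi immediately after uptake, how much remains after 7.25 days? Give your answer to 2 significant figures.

130 μCi

1/t_eff = 1/t_phys + 1/t_biol = 1/2.7 + 1/10.7 = 0.46383 per day.
t_eff = 2.7 × 10.7 / (2.7 + 10.7) ≈ 2.156 days.
Remaining = 1330 × (1/2)^(7.25/2.156) = 1330 × (1/2)^3.3628 ≈ 129.29 μCi.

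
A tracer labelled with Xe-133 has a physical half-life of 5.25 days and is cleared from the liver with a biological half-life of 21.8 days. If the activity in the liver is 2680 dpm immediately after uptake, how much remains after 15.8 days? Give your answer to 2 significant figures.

200 dpm

1/t_eff = 1/t_phys + 1/t_biol = 1/5.25 + 1/21.8 = 0.23635 per day.
t_eff = 5.25 × 21.8 / (5.25 + 21.8) ≈ 4.2311 days.
Remaining = 2680 × (1/2)^(15.8/4.2311) = 2680 × (1/2)^3.7343 ≈ 201.37 dpm.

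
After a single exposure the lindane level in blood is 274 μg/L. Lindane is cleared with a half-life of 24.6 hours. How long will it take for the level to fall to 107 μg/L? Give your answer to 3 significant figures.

Fraction remaining = 107/274 ≈ 0.39051.
n = log₂(274/107) = ln(2.5607)/ln 2 ≈ 1.3566 half-lives.
t = n × t½ = 1.3566 × 24.6 ≈ 33.372 hours.

33.4 hours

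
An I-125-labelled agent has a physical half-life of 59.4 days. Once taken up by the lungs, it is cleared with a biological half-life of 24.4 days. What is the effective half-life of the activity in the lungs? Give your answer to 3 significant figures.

1/t_eff = 1/t_phys + 1/t_biol = 1/59.4 + 1/24.4 = 0.057819 per day.
t_eff = 59.4 × 24.4 / (59.4 + 24.4) ≈ 17.295 days.

17.3 days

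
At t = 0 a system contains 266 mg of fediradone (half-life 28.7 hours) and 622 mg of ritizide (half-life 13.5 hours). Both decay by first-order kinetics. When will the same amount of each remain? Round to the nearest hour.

31 hours

Set 266·(1/2)^(t/28.7) = 622·(1/2)^(t/13.5).
Taking log₂: log₂(266/622) = t·(1/28.7 − 1/13.5).
log₂(0.42765) = -1.2255; 1/28.7 − 1/13.5 = -0.039231.
t = -1.2255 / -0.039231 ≈ 31.238 hours.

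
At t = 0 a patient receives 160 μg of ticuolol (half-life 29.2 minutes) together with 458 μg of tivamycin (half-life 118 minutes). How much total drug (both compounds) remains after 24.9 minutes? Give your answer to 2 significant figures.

ticuolol: 160 × (1/2)^(24.9/29.2) = 160 × (1/2)^0.85274 ≈ 88.597 μg.
tivamycin: 458 × (1/2)^(24.9/118) = 458 × (1/2)^0.21102 ≈ 395.68 μg.
Total = 88.597 + 395.68 ≈ 484.28 μg.

480 μg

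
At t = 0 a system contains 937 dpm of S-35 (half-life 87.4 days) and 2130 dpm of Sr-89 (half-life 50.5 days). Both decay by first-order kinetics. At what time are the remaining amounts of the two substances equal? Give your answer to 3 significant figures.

142 days

Set 937·(1/2)^(t/87.4) = 2130·(1/2)^(t/50.5).
Taking log₂: log₂(937/2130) = t·(1/87.4 − 1/50.5).
log₂(0.43991) = -1.1847; 1/87.4 − 1/50.5 = -0.0083603.
t = -1.1847 / -0.0083603 ≈ 141.71 days.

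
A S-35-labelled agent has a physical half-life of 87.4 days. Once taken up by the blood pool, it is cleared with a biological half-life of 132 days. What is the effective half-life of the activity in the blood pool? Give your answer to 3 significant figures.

52.6 days

1/t_eff = 1/t_phys + 1/t_biol = 1/87.4 + 1/132 = 0.019017 per day.
t_eff = 87.4 × 132 / (87.4 + 132) ≈ 52.583 days.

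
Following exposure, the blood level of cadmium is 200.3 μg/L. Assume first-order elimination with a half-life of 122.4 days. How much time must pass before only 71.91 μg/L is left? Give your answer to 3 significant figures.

Fraction remaining = 71.91/200.3 ≈ 0.35901.
n = log₂(200.3/71.91) = ln(2.7854)/ln 2 ≈ 1.4779 half-lives.
t = n × t½ = 1.4779 × 122.4 ≈ 180.89 days.

181 days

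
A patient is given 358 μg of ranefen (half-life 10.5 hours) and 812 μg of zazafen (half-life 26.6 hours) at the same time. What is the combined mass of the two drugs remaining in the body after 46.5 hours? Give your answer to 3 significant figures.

258 μg

ranefen: 358 × (1/2)^(46.5/10.5) = 358 × (1/2)^4.4286 ≈ 16.625 μg.
zazafen: 812 × (1/2)^(46.5/26.6) = 812 × (1/2)^1.7481 ≈ 241.72 μg.
Total = 16.625 + 241.72 ≈ 258.35 μg.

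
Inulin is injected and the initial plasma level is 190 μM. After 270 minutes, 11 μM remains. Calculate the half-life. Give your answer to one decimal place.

65.7 minutes

A/A₀ = 11/190 ≈ 0.057895.
n = log₂(17.273) ≈ 4.1104 half-lives elapsed in 270 minutes.
t½ = 270/4.1104 ≈ 65.687 minutes.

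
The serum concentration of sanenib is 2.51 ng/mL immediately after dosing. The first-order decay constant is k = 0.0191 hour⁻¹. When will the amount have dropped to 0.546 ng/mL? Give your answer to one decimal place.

t½ = ln 2 / k = 0.69315 / 0.0191 ≈ 36.29 hours.
Fraction remaining = 0.546/2.51 ≈ 0.21753.
n = log₂(2.51/0.546) = ln(4.5971)/ln 2 ≈ 2.2007 half-lives.
t = n × t½ = 2.2007 × 36.29 ≈ 79.865 hours.

79.9 hours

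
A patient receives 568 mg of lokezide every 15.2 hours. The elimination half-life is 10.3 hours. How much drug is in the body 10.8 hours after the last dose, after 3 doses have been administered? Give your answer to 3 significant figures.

409 mg

The 3 doses were given 41.2, 26, 10.8 hours ago.
Total = 568·(1/2)^(41.2/10.3) + 568·(1/2)^(26/10.3) + 568·(1/2)^(10.8/10.3)
      = 35.5 + 98.734 + 274.6 ≈ 408.84 mg.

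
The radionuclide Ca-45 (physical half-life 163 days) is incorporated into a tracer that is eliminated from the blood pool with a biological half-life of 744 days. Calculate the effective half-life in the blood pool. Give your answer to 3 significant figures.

1/t_eff = 1/t_phys + 1/t_biol = 1/163 + 1/744 = 0.0074791 per day.
t_eff = 163 × 744 / (163 + 744) ≈ 133.71 days.

134 days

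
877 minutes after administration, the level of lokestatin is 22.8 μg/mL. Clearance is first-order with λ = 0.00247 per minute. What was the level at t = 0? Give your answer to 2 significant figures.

200 μg/mL

t½ = ln 2 / λ = 0.69315 / 0.00247 ≈ 280.63 minutes.
Number of half-lives elapsed: n = 877/280.63 ≈ 3.1252.
A₀ = A × 2^n = 22.8 × 2^3.1252 = 22.8 × 8.725 ≈ 198.93 μg/mL.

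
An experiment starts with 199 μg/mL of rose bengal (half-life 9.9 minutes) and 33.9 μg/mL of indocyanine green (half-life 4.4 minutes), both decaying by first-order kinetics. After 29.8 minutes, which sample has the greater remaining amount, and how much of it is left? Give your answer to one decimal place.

rose bengal, 24.7 μg/mL

rose bengal: 199 × (1/2)^3.0101 ≈ 24.701 μg/mL.
indocyanine green: 33.9 × (1/2)^6.7727 ≈ 0.31003 μg/mL.
Rose bengal has more remaining, at ≈ 24.701 μg/mL.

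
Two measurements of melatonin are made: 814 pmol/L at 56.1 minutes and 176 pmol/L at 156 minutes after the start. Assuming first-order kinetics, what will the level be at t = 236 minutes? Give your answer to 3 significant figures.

Over Δt = 156 − 56.1 = 99.9 minutes, the level fell by a factor of 814/176 ≈ 4.625.
n = log₂(4.625) ≈ 2.2095 half-lives, so t½ = 99.9/2.2095 ≈ 45.215 minutes.
From t = 156 to t = 236: 176 × (1/2)^((236−156)/45.215) ≈ 51.629 pmol/L.

51.6 pmol/L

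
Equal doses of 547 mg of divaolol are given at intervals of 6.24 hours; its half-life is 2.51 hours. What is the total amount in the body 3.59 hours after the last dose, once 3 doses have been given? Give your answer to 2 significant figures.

The 3 doses were given 16.07, 9.83, 3.59 hours ago.
Total = 547·(1/2)^(16.07/2.51) + 547·(1/2)^(9.83/2.51) + 547·(1/2)^(3.59/2.51)
      = 6.4666 + 36.229 + 202.97 ≈ 245.66 mg.

250 mg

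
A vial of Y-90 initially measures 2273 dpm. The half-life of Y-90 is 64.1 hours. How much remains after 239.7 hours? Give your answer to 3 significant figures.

170 dpm

Number of half-lives: n = 239.7/64.1 ≈ 3.7395.
Remaining = 2273 × (1/2)^3.7395 = 2273 × 0.07487 ≈ 170.18 dpm.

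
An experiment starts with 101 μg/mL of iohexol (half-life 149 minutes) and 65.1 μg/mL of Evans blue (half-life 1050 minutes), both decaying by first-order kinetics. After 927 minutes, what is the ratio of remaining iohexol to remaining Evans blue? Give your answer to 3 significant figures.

0.0383

iohexol: 101 × (1/2)^(927/149) = 101 × (1/2)^6.2215 ≈ 1.3535 μg/mL.
Evans blue: 65.1 × (1/2)^(927/1050) = 65.1 × (1/2)^0.88286 ≈ 35.303 μg/mL.
Ratio ≈ 1.3535 / 35.303 ≈ 0.03834.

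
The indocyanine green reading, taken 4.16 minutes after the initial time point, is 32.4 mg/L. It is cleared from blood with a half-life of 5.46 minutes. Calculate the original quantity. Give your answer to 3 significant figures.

54.9 mg/L

Number of half-lives elapsed: n = 4.16/5.46 ≈ 0.7619.
A₀ = A × 2^n = 32.4 × 2^0.7619 = 32.4 × 1.6957 ≈ 54.942 mg/L.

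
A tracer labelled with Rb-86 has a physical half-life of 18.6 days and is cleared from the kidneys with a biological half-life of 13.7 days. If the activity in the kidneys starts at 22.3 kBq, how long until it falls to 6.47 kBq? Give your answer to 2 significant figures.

1/t_eff = 1/t_phys + 1/t_biol = 1/18.6 + 1/13.7 = 0.12676 per day.
t_eff = 18.6 × 13.7 / (18.6 + 13.7) ≈ 7.8892 days.
n = log₂(22.3/6.47) ≈ 1.7852; t = 1.7852 × 7.8892 ≈ 14.084 days.

14 days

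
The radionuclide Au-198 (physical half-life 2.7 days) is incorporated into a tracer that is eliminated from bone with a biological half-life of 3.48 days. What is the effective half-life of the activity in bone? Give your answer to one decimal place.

1.5 days

1/t_eff = 1/t_phys + 1/t_biol = 1/2.7 + 1/3.48 = 0.65773 per day.
t_eff = 2.7 × 3.48 / (2.7 + 3.48) ≈ 1.5204 days.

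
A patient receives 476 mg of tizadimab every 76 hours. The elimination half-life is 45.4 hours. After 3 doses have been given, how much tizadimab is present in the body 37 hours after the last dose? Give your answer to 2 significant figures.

380 mg

The 3 doses were given 189, 113, 37 hours ago.
Total = 476·(1/2)^(189/45.4) + 476·(1/2)^(113/45.4) + 476·(1/2)^(37/45.4)
      = 26.572 + 84.791 + 270.57 ≈ 381.93 mg.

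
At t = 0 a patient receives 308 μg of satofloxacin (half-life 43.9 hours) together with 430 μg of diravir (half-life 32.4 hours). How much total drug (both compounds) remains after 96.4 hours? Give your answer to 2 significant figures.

satofloxacin: 308 × (1/2)^(96.4/43.9) = 308 × (1/2)^2.1959 ≈ 67.223 μg.
diravir: 430 × (1/2)^(96.4/32.4) = 430 × (1/2)^2.9753 ≈ 54.678 μg.
Total = 67.223 + 54.678 ≈ 121.9 μg.

120 μg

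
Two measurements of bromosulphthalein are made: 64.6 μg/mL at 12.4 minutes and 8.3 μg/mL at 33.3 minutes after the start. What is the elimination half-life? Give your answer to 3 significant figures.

7.06 minutes

Over Δt = 33.3 − 12.4 = 20.9 minutes, the level fell by a factor of 64.6/8.3 ≈ 7.7831.
n = log₂(7.7831) ≈ 2.9604 half-lives, so t½ = 20.9/2.9604 ≈ 7.06 minutes.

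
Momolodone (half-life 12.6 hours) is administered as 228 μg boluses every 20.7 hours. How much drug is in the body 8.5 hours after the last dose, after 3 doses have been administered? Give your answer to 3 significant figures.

203 μg

The 3 doses were given 49.9, 29.2, 8.5 hours ago.
Total = 228·(1/2)^(49.9/12.6) + 228·(1/2)^(29.2/12.6) + 228·(1/2)^(8.5/12.6)
      = 14.647 + 45.741 + 142.84 ≈ 203.23 μg.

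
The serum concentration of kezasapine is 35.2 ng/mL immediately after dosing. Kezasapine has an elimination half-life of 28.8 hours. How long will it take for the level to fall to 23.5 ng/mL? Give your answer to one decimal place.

16.8 hours

Fraction remaining = 23.5/35.2 ≈ 0.66761.
n = log₂(35.2/23.5) = ln(1.4979)/ln 2 ≈ 0.58291 half-lives.
t = n × t½ = 0.58291 × 28.8 ≈ 16.788 hours.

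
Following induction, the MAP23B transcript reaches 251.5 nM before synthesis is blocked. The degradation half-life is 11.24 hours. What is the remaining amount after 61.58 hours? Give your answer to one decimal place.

5.6 nM

Number of half-lives: n = 61.58/11.24 ≈ 5.4786.
Remaining = 251.5 × (1/2)^5.4786 = 251.5 × 0.022427 ≈ 5.6403 nM.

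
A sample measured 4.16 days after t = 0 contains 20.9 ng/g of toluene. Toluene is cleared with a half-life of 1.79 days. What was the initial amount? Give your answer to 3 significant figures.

105 ng/g

Number of half-lives elapsed: n = 4.16/1.79 ≈ 2.324.
A₀ = A × 2^n = 20.9 × 2^2.324 = 20.9 × 5.0073 ≈ 104.65 ng/g.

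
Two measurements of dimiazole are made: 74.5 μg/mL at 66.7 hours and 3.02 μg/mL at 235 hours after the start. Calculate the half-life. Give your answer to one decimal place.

Over Δt = 235 − 66.7 = 168.3 hours, the level fell by a factor of 74.5/3.02 ≈ 24.669.
n = log₂(24.669) ≈ 4.6246 half-lives, so t½ = 168.3/4.6246 ≈ 36.392 hours.

36.4 hours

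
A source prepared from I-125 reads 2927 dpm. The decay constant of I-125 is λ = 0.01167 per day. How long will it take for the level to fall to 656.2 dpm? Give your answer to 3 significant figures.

128 days

t½ = ln 2 / λ = 0.69315 / 0.01167 ≈ 59.396 days.
Fraction remaining = 656.2/2927 ≈ 0.22419.
n = log₂(2927/656.2) = ln(4.4605)/ln 2 ≈ 2.1572 half-lives.
t = n × t½ = 2.1572 × 59.396 ≈ 128.13 days.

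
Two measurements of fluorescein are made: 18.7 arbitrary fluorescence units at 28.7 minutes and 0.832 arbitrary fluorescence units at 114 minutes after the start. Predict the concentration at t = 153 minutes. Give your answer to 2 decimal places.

Over Δt = 114 − 28.7 = 85.3 minutes, the level fell by a factor of 18.7/0.832 ≈ 22.476.
n = log₂(22.476) ≈ 4.4903 half-lives, so t½ = 85.3/4.4903 ≈ 18.996 minutes.
From t = 114 to t = 153: 0.832 × (1/2)^((153−114)/18.996) ≈ 0.2005 arbitrary fluorescence units.

0.20 arbitrary fluorescence units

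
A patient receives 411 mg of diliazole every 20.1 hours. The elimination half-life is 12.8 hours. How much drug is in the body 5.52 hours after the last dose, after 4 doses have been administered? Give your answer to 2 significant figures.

The 4 doses were given 65.82, 45.72, 25.62, 5.52 hours ago.
Total = 411·(1/2)^(65.82/12.8) + 411·(1/2)^(45.72/12.8) + 411·(1/2)^(25.62/12.8) + 411·(1/2)^(5.52/12.8)
      = 11.638 + 34.562 + 102.64 + 304.81 ≈ 453.64 mg.

450 mg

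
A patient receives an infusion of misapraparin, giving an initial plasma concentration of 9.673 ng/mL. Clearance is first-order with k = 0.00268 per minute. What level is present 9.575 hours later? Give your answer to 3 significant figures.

t½ = ln 2 / k = 0.69315 / 0.00268 ≈ 258.64 minutes.
Convert the elapsed time: 9.575 hours = 574.5 minutes.
Number of half-lives: n = 574.5/258.64 ≈ 2.2213.
Remaining = 9.673 × (1/2)^2.2213 = 9.673 × 0.21445 ≈ 2.0744 ng/mL.

2.07 ng/mL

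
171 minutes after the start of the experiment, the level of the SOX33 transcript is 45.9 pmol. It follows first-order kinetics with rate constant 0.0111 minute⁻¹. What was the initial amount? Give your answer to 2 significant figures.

310 pmol

t½ = ln 2 / k = 0.69315 / 0.0111 ≈ 62.446 minutes.
Number of half-lives elapsed: n = 171/62.446 ≈ 2.7384.
A₀ = A × 2^n = 45.9 × 2^2.7384 = 45.9 × 6.6732 ≈ 306.3 pmol.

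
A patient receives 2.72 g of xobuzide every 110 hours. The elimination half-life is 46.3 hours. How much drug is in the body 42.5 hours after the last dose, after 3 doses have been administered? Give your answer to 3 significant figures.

The 3 doses were given 262.5, 152.5, 42.5 hours ago.
Total = 2.72·(1/2)^(262.5/46.3) + 2.72·(1/2)^(152.5/46.3) + 2.72·(1/2)^(42.5/46.3)
      = 0.05344 + 0.27737 + 1.4396 ≈ 1.7704 g.

1.77 g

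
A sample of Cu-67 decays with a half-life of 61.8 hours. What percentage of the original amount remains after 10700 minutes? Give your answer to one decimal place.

10700 minutes = 178.333 hours.
n = 178.333/61.8 ≈ 2.8857 half-lives.
Fraction remaining = (1/2)^2.8857 ≈ 0.13531, i.e. 13.531%.

13.5%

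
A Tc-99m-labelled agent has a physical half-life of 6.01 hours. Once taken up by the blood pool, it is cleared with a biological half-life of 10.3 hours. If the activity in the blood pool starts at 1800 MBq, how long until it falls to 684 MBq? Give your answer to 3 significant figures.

1/t_eff = 1/t_phys + 1/t_biol = 1/6.01 + 1/10.3 = 0.26348 per hour.
t_eff = 6.01 × 10.3 / (6.01 + 10.3) ≈ 3.7954 hours.
n = log₂(1800/684) ≈ 1.3959; t = 1.3959 × 3.7954 ≈ 5.2981 hours.

5.30 hours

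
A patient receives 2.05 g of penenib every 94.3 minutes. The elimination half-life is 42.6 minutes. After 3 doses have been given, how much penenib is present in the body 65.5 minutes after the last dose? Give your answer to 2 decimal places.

The 3 doses were given 254.1, 159.8, 65.5 minutes ago.
Total = 2.05·(1/2)^(254.1/42.6) + 2.05·(1/2)^(159.8/42.6) + 2.05·(1/2)^(65.5/42.6)
      = 0.032823 + 0.15224 + 0.70616 ≈ 0.89123 g.

0.89 g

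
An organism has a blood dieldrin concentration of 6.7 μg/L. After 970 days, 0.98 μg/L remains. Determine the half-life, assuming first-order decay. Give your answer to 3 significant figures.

350 days

A/A₀ = 0.98/6.7 ≈ 0.14627.
n = log₂(6.8367) ≈ 2.7733 half-lives elapsed in 970 days.
t½ = 970/2.7733 ≈ 349.76 days.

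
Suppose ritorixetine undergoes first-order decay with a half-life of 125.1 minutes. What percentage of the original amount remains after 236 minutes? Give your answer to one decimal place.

n = 236/125.1 ≈ 1.8865 half-lives.
Fraction remaining = (1/2)^1.8865 ≈ 0.27046, i.e. 27.046%.

27.0%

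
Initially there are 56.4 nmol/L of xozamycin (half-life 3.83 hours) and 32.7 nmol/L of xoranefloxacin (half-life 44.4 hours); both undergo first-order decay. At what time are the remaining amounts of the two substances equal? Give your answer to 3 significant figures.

3.30 hours

Set 56.4·(1/2)^(t/3.83) = 32.7·(1/2)^(t/44.4).
Taking log₂: log₂(56.4/32.7) = t·(1/3.83 − 1/44.4).
log₂(1.7248) = 0.7864; 1/3.83 − 1/44.4 = 0.23857.
t = 0.7864 / 0.23857 ≈ 3.2963 hours.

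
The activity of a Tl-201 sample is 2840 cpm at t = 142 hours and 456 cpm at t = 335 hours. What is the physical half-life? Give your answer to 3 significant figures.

Over Δt = 335 − 142 = 193 hours, the level fell by a factor of 2840/456 ≈ 6.2281.
n = log₂(6.2281) ≈ 2.6388 half-lives, so t½ = 193/2.6388 ≈ 73.14 hours.

73.1 hours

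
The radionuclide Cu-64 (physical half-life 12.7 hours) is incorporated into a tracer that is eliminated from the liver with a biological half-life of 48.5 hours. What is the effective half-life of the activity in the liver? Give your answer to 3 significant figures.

10.1 hours

1/t_eff = 1/t_phys + 1/t_biol = 1/12.7 + 1/48.5 = 0.099359 per hour.
t_eff = 12.7 × 48.5 / (12.7 + 48.5) ≈ 10.065 hours.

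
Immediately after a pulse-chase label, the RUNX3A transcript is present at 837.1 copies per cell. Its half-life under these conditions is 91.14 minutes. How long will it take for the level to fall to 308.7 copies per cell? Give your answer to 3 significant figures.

Fraction remaining = 308.7/837.1 ≈ 0.36877.
n = log₂(837.1/308.7) = ln(2.7117)/ln 2 ≈ 1.4392 half-lives.
t = n × t½ = 1.4392 × 91.14 ≈ 131.17 minutes.

131 minutes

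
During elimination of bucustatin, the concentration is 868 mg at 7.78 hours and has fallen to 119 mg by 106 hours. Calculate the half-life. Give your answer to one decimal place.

Over Δt = 106 − 7.78 = 98.22 hours, the level fell by a factor of 868/119 ≈ 7.2941.
n = log₂(7.2941) ≈ 2.8667 half-lives, so t½ = 98.22/2.8667 ≈ 34.262 hours.

34.3 hours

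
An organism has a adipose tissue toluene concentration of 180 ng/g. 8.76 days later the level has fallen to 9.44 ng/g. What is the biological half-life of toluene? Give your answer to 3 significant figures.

2.06 days

A/A₀ = 9.44/180 ≈ 0.052444.
n = log₂(19.068) ≈ 4.2531 half-lives elapsed in 8.76 days.
t½ = 8.76/4.2531 ≈ 2.0597 days.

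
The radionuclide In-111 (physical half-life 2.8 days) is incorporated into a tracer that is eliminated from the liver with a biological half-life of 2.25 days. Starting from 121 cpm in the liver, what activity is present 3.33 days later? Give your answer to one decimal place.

1/t_eff = 1/t_phys + 1/t_biol = 1/2.8 + 1/2.25 = 0.80159 per day.
t_eff = 2.8 × 2.25 / (2.8 + 2.25) ≈ 1.2475 days.
Remaining = 121 × (1/2)^(3.33/1.2475) = 121 × (1/2)^2.6693 ≈ 19.022 cpm.

19.0 cpm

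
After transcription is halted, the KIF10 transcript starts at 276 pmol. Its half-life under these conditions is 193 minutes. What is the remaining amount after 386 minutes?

69 pmol

Elapsed time is 2 half-lives (386/193).
Each half-life halves the amount: 276 × (1/2)^2 = 276/4 = 69 pmol.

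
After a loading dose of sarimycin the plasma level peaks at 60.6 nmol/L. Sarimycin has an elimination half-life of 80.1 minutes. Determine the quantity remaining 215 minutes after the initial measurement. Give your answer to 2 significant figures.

Number of half-lives: n = 215/80.1 ≈ 2.6841.
Remaining = 60.6 × (1/2)^2.6841 = 60.6 × 0.15559 ≈ 9.429 nmol/L.

9.4 nmol/L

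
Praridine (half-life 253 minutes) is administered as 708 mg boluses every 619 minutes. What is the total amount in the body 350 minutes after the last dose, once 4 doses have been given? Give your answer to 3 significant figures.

332 mg

The 4 doses were given 2207, 1588, 969, 350 minutes ago.
Total = 708·(1/2)^(2207/253) + 708·(1/2)^(1588/253) + 708·(1/2)^(969/253) + 708·(1/2)^(350/253)
      = 1.6751 + 9.132 + 49.782 + 271.39 ≈ 331.98 mg.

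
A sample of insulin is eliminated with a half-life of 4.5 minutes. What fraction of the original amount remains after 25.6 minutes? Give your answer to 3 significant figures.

n = 25.6/4.5 ≈ 5.6889 half-lives.
Fraction remaining = (1/2)^5.6889 ≈ 0.019385.

0.0194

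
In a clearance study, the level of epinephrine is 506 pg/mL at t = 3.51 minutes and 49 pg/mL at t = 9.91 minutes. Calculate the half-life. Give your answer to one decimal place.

Over Δt = 9.91 − 3.51 = 6.4 minutes, the level fell by a factor of 506/49 ≈ 10.327.
n = log₂(10.327) ≈ 3.3683 half-lives, so t½ = 6.4/3.3683 ≈ 1.9001 minutes.

1.9 minutes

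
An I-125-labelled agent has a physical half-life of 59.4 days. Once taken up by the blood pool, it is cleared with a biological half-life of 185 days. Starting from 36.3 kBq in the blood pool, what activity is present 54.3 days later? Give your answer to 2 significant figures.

16 kBq

1/t_eff = 1/t_phys + 1/t_biol = 1/59.4 + 1/185 = 0.02224 per day.
t_eff = 59.4 × 185 / (59.4 + 185) ≈ 44.963 days.
Remaining = 36.3 × (1/2)^(54.3/44.963) = 36.3 × (1/2)^1.2077 ≈ 15.717 kBq.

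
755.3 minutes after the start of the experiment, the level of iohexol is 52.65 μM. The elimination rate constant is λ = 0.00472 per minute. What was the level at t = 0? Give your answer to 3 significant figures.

1860 μM

t½ = ln 2 / λ = 0.69315 / 0.00472 ≈ 146.85 minutes.
Number of half-lives elapsed: n = 755.3/146.85 ≈ 5.1432.
A₀ = A × 2^n = 52.65 × 2^5.1432 = 52.65 × 35.34 ≈ 1860.7 μM.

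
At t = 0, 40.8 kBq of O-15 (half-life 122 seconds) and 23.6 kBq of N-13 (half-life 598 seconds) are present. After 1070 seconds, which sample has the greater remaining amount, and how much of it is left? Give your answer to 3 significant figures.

O-15: 40.8 × (1/2)^8.7705 ≈ 0.093428 kBq.
N-13: 23.6 × (1/2)^1.7893 ≈ 6.8278 kBq.
N-13 has more remaining, at ≈ 6.8278 kBq.

N-13, 6.83 kBq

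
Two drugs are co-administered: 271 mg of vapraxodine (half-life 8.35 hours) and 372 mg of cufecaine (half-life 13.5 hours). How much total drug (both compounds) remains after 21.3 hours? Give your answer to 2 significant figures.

vapraxodine: 271 × (1/2)^(21.3/8.35) = 271 × (1/2)^2.5509 ≈ 46.246 mg.
cufecaine: 372 × (1/2)^(21.3/13.5) = 372 × (1/2)^1.5778 ≈ 124.62 mg.
Total = 46.246 + 124.62 ≈ 170.86 mg.

170 mg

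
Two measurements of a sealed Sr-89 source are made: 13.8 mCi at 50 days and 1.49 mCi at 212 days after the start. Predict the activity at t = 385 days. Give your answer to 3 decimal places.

0.138 mCi

Over Δt = 212 − 50 = 162 days, the level fell by a factor of 13.8/1.49 ≈ 9.2617.
n = log₂(9.2617) ≈ 3.2113 half-lives, so t½ = 162/3.2113 ≈ 50.447 days.
From t = 212 to t = 385: 1.49 × (1/2)^((385−212)/50.447) ≈ 0.13831 mCi.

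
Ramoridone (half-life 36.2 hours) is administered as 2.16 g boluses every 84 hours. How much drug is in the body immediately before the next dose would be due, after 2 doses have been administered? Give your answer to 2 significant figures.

The 2 doses were given 168, 84 hours ago.
Total = 2.16·(1/2)^(168/36.2) + 2.16·(1/2)^(84/36.2)
      = 0.086578 + 0.43245 ≈ 0.51902 g.

0.52 g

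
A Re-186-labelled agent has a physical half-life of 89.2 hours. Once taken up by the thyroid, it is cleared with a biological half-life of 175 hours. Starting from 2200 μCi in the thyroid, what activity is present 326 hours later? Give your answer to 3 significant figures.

1/t_eff = 1/t_phys + 1/t_biol = 1/89.2 + 1/175 = 0.016925 per hour.
t_eff = 89.2 × 175 / (89.2 + 175) ≈ 59.084 hours.
Remaining = 2200 × (1/2)^(326/59.084) = 2200 × (1/2)^5.5176 ≈ 48.025 μCi.

48.0 μCi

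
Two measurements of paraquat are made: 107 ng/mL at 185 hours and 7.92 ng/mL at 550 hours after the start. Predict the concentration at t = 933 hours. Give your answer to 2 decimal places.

0.52 ng/mL

Over Δt = 550 − 185 = 365 hours, the level fell by a factor of 107/7.92 ≈ 13.51.
n = log₂(13.51) ≈ 3.756 half-lives, so t½ = 365/3.756 ≈ 97.179 hours.
From t = 550 to t = 933: 7.92 × (1/2)^((933−550)/97.179) ≈ 0.51559 ng/mL.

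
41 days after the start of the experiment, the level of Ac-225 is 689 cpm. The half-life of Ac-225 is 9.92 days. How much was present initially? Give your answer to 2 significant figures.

Number of half-lives elapsed: n = 41/9.92 ≈ 4.1331.
A₀ = A × 2^n = 689 × 2^4.1331 = 689 × 17.546 ≈ 12089 cpm.

12000 cpm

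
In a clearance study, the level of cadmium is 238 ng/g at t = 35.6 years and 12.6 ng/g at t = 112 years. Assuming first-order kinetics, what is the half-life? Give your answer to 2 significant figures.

18 years

Over Δt = 112 − 35.6 = 76.4 years, the level fell by a factor of 238/12.6 ≈ 18.889.
n = log₂(18.889) ≈ 4.2395 half-lives, so t½ = 76.4/4.2395 ≈ 18.021 years.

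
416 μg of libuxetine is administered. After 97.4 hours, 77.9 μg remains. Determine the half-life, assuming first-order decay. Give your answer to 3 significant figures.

40.3 hours

A/A₀ = 77.9/416 ≈ 0.18726.
n = log₂(5.3402) ≈ 2.4169 half-lives elapsed in 97.4 hours.
t½ = 97.4/2.4169 ≈ 40.3 hours.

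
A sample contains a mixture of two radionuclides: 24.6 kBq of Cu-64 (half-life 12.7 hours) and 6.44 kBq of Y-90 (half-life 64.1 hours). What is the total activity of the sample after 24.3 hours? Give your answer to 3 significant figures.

Cu-64: 24.6 × (1/2)^(24.3/12.7) = 24.6 × (1/2)^1.9134 ≈ 6.5305 kBq.
Y-90: 6.44 × (1/2)^(24.3/64.1) = 6.44 × (1/2)^0.3791 ≈ 4.9518 kBq.
Total = 6.5305 + 4.9518 ≈ 11.482 kBq.

11.5 kBq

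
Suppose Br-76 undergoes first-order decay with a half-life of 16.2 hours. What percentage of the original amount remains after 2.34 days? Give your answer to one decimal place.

2.34 days = 56.16 hours.
n = 56.16/16.2 ≈ 3.4667 half-lives.
Fraction remaining = (1/2)^3.4667 ≈ 0.090454, i.e. 9.0454%.

9.0%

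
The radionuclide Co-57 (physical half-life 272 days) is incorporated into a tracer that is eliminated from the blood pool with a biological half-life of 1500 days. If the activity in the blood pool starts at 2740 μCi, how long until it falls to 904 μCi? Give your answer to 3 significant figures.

368 days

1/t_eff = 1/t_phys + 1/t_biol = 1/272 + 1/1500 = 0.0043431 per day.
t_eff = 272 × 1500 / (272 + 1500) ≈ 230.25 days.
n = log₂(2740/904) ≈ 1.5998; t = 1.5998 × 230.25 ≈ 368.35 days.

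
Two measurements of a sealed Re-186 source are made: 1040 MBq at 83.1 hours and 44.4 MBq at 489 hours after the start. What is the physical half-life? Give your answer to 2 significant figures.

89 hours

Over Δt = 489 − 83.1 = 405.9 hours, the level fell by a factor of 1040/44.4 ≈ 23.423.
n = log₂(23.423) ≈ 4.5499 half-lives, so t½ = 405.9/4.5499 ≈ 89.211 hours.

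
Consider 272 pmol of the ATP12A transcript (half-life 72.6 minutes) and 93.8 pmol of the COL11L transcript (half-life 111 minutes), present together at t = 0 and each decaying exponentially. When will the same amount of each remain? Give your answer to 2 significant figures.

Set 272·(1/2)^(t/72.6) = 93.8·(1/2)^(t/111).
Taking log₂: log₂(272/93.8) = t·(1/72.6 − 1/111).
log₂(2.8998) = 1.5359; 1/72.6 − 1/111 = 0.0047651.
t = 1.5359 / 0.0047651 ≈ 322.33 minutes.

320 minutes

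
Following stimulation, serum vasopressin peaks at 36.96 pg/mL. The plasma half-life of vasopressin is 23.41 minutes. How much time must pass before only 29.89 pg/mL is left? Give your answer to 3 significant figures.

Fraction remaining = 29.89/36.96 ≈ 0.80871.
n = log₂(36.96/29.89) = ln(1.2365)/ln 2 ≈ 0.3063 half-lives.
t = n × t½ = 0.3063 × 23.41 ≈ 7.1705 minutes.

7.17 minutes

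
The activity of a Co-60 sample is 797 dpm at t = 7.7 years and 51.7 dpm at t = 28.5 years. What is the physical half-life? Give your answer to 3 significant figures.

5.27 years

Over Δt = 28.5 − 7.7 = 20.8 years, the level fell by a factor of 797/51.7 ≈ 15.416.
n = log₂(15.416) ≈ 3.9463 half-lives, so t½ = 20.8/3.9463 ≈ 5.2707 years.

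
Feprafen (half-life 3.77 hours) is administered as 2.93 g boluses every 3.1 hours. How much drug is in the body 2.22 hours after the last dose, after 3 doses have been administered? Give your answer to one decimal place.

The 3 doses were given 8.42, 5.32, 2.22 hours ago.
Total = 2.93·(1/2)^(8.42/3.77) + 2.93·(1/2)^(5.32/3.77) + 2.93·(1/2)^(2.22/3.77)
      = 0.62308 + 1.1017 + 1.9481 ≈ 3.6729 g.

3.7 g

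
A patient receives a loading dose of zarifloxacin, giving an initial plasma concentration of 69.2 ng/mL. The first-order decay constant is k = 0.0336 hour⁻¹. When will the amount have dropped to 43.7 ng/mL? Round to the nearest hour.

14 hours

t½ = ln 2 / k = 0.69315 / 0.0336 ≈ 20.629 hours.
Fraction remaining = 43.7/69.2 ≈ 0.6315.
n = log₂(69.2/43.7) = ln(1.5835)/ln 2 ≈ 0.66314 half-lives.
t = n × t½ = 0.66314 × 20.629 ≈ 13.68 hours.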